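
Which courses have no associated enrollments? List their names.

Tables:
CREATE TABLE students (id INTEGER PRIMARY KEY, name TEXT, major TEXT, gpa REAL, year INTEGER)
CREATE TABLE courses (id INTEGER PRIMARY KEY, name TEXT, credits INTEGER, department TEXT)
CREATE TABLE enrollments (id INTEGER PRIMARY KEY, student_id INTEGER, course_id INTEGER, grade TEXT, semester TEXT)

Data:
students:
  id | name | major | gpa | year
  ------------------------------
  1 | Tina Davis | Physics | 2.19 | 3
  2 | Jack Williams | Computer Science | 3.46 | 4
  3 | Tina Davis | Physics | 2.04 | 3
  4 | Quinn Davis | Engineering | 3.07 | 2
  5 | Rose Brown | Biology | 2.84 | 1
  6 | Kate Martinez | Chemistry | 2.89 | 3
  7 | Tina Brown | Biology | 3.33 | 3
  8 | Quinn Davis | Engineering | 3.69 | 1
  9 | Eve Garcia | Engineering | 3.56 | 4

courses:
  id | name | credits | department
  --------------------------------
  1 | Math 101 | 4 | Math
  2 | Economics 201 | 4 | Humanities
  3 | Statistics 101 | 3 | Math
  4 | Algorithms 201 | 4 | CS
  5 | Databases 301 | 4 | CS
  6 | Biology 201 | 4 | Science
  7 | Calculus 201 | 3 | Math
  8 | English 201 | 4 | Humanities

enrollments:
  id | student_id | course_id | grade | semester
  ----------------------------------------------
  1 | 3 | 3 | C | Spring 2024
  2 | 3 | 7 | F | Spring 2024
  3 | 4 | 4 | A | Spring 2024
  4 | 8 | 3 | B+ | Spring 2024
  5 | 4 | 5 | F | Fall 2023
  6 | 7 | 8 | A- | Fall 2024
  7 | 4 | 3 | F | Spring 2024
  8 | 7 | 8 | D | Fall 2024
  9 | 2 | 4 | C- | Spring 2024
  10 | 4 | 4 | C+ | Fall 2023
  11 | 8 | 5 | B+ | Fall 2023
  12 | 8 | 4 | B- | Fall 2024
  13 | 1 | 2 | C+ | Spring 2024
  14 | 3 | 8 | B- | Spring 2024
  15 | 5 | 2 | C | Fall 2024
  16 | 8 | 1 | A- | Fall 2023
SELECT p.name FROM courses p LEFT JOIN enrollments c ON c.course_id = p.id WHERE c.id IS NULL

Execution result:
Biology 201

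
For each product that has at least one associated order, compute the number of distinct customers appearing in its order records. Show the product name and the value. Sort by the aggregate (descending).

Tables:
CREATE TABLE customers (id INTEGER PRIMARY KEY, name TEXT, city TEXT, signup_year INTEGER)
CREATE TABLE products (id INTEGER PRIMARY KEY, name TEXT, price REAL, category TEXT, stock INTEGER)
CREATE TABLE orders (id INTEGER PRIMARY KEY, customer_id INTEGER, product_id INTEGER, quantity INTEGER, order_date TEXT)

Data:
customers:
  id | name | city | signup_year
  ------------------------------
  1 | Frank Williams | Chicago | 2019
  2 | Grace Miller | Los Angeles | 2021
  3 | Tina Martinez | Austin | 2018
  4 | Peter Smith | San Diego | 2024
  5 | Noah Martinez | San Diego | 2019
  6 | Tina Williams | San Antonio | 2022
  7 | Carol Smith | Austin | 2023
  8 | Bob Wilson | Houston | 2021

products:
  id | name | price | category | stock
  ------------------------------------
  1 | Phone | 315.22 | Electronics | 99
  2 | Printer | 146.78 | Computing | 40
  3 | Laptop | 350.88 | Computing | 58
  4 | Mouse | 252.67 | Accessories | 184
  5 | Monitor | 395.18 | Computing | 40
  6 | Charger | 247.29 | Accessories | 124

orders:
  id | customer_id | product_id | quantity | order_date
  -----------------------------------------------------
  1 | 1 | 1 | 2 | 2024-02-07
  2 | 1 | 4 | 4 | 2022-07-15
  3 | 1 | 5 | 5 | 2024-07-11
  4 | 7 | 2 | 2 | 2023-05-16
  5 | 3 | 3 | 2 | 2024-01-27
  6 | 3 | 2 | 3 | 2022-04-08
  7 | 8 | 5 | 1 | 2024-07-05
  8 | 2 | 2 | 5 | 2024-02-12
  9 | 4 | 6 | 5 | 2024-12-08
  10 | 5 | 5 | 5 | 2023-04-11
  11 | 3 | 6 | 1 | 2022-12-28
SELECT p.name, COUNT(DISTINCT c.customer_id) AS distinct_customer_count FROM orders c JOIN products p ON c.product_id = p.id GROUP BY p.id, p.name ORDER BY distinct_customer_count DESC

Execution result:
name | distinct_customer_count
Printer | 3
Monitor | 3
Charger | 2
Phone | 1
Laptop | 1
Mouse | 1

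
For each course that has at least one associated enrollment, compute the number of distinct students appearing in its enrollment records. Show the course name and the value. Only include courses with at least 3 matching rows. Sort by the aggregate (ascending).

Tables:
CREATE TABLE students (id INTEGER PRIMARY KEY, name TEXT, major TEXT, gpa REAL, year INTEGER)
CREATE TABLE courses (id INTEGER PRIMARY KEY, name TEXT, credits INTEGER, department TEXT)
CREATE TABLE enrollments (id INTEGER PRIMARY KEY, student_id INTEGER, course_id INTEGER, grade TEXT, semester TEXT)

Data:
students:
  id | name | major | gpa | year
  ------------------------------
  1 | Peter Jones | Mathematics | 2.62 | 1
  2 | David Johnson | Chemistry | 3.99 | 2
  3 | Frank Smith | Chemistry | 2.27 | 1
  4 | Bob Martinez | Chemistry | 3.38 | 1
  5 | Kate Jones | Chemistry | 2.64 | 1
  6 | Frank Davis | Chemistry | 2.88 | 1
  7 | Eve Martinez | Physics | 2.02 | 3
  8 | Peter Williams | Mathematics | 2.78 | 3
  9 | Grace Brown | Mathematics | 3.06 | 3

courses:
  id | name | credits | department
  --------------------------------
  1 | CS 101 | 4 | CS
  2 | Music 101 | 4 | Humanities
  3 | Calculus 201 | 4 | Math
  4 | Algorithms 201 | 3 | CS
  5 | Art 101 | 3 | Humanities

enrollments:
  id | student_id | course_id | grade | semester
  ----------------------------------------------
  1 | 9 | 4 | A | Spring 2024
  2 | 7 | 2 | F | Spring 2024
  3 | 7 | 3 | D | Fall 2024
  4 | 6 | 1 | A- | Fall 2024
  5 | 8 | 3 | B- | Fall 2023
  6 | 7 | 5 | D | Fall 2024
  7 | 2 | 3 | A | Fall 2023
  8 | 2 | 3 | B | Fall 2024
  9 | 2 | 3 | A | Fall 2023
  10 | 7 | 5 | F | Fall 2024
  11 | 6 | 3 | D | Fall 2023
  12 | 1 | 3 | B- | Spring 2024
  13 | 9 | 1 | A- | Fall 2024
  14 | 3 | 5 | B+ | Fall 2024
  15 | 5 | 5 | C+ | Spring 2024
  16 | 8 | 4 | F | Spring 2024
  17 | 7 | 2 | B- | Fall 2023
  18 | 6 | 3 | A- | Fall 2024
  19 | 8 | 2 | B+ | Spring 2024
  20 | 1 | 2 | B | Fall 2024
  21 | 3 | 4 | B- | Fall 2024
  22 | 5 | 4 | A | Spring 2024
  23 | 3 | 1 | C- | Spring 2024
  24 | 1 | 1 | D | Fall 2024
SELECT p.name, COUNT(DISTINCT c.student_id) AS distinct_student_count FROM enrollments c JOIN courses p ON c.course_id = p.id GROUP BY p.id, p.name HAVING COUNT(*) >= 3 ORDER BY distinct_student_count ASC

Execution result:
name | distinct_student_count
Music 101 | 3
Art 101 | 3
CS 101 | 4
Algorithms 201 | 4
Calculus 201 | 5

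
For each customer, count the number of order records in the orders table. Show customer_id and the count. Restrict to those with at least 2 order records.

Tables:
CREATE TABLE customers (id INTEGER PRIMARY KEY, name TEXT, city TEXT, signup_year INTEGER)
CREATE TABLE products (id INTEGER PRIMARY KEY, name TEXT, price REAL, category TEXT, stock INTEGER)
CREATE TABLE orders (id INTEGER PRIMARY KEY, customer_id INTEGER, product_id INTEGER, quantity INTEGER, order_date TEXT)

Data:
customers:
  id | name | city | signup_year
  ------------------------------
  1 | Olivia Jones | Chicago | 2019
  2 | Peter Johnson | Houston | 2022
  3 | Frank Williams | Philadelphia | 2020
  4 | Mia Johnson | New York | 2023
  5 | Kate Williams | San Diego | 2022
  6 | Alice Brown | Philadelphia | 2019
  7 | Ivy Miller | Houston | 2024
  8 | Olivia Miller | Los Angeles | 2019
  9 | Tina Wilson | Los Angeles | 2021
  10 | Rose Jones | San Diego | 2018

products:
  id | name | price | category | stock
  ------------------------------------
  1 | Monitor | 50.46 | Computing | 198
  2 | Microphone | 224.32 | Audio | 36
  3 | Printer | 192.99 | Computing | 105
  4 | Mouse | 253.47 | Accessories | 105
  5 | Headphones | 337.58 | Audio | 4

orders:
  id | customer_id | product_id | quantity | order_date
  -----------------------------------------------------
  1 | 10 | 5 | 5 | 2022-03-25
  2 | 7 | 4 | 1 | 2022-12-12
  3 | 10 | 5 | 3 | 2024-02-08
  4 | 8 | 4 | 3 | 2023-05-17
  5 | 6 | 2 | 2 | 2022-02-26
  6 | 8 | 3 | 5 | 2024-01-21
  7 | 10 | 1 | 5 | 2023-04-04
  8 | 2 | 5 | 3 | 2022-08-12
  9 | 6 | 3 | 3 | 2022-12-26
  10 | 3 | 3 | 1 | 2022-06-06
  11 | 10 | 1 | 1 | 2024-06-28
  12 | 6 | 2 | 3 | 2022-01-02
SELECT customer_id, COUNT(*) AS order_count FROM orders GROUP BY customer_id HAVING COUNT(*) >= 2

Execution result:
customer_id | order_count
6 | 3
8 | 2
10 | 4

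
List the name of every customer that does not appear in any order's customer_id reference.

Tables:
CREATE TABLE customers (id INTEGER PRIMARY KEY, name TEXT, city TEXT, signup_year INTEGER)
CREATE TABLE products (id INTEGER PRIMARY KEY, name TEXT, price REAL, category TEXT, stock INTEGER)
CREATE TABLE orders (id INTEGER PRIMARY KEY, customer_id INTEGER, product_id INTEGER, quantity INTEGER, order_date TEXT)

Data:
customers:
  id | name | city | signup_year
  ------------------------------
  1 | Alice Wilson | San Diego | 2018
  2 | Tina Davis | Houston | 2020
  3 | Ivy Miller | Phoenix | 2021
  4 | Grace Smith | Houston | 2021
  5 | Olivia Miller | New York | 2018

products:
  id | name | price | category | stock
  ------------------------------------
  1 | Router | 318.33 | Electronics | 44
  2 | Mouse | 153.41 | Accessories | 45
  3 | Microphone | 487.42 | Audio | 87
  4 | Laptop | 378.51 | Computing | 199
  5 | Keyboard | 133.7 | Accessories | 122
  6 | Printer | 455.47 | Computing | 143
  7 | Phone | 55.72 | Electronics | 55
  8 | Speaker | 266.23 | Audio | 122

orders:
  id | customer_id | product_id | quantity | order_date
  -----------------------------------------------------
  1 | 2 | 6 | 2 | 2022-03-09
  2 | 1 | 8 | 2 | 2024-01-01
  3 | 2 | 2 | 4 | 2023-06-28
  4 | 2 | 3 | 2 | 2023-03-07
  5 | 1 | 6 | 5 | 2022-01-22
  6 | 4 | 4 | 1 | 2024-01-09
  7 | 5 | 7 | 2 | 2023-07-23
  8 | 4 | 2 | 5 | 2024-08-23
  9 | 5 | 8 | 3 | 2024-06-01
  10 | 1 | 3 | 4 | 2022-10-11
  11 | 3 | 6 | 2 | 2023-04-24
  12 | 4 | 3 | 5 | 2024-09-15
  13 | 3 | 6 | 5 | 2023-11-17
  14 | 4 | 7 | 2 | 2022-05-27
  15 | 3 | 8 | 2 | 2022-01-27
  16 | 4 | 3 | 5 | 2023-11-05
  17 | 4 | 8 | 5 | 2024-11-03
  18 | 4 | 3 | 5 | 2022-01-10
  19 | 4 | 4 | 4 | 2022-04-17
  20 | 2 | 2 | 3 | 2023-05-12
SELECT p.name FROM customers p LEFT JOIN orders c ON c.customer_id = p.id WHERE c.id IS NULL

Execution result:
(no rows)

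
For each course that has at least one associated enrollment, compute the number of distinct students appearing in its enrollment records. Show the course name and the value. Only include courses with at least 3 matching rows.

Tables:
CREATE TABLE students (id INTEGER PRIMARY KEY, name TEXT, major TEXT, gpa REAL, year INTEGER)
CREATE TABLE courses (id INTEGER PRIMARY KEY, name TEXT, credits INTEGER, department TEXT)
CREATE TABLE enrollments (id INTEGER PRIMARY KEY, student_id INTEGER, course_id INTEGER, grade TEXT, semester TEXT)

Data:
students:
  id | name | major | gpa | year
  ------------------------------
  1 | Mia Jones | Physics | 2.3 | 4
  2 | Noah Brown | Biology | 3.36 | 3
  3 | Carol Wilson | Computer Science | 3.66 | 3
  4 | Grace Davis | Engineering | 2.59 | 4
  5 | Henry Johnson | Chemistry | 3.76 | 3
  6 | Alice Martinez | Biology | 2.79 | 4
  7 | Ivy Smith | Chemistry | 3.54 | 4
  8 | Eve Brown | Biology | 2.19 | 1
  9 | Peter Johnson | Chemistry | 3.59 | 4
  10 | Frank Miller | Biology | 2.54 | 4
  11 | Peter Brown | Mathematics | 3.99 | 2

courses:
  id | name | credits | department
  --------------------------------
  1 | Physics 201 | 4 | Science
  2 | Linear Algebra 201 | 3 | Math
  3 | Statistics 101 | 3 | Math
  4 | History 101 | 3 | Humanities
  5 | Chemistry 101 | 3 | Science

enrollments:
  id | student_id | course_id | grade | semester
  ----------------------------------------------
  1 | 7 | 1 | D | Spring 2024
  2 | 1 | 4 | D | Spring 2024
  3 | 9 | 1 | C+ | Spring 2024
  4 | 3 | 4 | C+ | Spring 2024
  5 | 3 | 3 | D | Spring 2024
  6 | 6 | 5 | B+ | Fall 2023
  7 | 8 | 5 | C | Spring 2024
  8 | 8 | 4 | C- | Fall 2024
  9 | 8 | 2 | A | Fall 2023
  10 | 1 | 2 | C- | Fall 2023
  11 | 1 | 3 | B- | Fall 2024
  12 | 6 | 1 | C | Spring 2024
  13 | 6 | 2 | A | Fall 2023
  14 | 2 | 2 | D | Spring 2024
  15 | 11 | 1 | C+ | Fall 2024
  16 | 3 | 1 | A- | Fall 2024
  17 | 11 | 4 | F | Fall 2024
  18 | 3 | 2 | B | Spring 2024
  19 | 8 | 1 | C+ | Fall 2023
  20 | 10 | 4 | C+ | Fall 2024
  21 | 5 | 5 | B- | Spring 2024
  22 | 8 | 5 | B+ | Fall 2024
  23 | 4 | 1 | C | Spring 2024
SELECT p.name, COUNT(DISTINCT c.student_id) AS distinct_student_count FROM enrollments c JOIN courses p ON c.course_id = p.id GROUP BY p.id, p.name HAVING COUNT(*) >= 3

Execution result:
name | distinct_student_count
Physics 201 | 7
Linear Algebra 201 | 5
History 101 | 5
Chemistry 101 | 3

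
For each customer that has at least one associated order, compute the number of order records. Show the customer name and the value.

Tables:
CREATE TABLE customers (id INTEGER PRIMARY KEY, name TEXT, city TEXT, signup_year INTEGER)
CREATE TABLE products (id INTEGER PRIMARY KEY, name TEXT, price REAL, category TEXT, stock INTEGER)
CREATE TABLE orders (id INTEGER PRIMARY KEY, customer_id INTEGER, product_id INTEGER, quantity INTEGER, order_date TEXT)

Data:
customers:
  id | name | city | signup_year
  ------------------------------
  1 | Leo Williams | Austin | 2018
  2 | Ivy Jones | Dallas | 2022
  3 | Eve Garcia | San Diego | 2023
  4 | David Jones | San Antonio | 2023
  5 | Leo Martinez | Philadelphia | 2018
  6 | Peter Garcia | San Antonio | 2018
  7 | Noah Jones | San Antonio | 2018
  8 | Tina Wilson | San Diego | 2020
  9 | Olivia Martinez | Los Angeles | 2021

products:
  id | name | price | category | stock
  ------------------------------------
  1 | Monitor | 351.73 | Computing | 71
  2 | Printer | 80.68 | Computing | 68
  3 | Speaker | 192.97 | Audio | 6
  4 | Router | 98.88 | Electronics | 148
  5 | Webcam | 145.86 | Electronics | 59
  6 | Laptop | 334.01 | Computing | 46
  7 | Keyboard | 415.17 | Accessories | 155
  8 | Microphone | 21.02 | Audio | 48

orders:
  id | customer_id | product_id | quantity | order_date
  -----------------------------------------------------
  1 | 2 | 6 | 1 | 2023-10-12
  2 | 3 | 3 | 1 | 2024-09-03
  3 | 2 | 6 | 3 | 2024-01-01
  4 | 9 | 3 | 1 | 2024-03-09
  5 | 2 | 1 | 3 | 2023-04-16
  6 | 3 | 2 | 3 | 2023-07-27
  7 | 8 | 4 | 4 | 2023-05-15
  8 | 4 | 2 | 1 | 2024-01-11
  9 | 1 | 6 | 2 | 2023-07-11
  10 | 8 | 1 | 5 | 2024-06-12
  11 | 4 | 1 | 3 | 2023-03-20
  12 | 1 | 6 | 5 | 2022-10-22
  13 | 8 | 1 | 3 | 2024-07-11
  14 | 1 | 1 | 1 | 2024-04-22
SELECT p.name, COUNT(*) AS n FROM orders c JOIN customers p ON c.customer_id = p.id GROUP BY p.id, p.name

Execution result:
name | n
Leo Williams | 3
Ivy Jones | 3
Eve Garcia | 2
David Jones | 2
Tina Wilson | 3
Olivia Martinez | 1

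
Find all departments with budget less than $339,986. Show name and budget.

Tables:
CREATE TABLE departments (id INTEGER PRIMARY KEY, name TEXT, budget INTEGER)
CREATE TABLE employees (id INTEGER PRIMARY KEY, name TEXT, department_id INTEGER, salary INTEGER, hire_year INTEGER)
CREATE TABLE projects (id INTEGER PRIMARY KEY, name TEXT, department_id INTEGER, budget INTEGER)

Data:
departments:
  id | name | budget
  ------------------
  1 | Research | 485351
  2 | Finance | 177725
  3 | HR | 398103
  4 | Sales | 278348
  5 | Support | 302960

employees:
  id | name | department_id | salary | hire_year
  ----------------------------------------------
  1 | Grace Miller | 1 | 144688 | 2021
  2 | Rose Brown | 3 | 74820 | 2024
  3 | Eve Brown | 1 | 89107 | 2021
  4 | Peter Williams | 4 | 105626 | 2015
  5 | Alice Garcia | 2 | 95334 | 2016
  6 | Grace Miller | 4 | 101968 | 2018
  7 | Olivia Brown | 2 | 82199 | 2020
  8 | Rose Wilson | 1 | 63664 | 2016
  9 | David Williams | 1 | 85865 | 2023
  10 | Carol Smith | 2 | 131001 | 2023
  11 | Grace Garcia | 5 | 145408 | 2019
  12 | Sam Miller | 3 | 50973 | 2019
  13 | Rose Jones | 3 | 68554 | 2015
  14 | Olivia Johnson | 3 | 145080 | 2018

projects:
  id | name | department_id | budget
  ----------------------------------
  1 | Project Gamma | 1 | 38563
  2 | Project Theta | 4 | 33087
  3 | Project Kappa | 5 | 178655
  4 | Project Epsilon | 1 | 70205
SELECT name, budget FROM departments WHERE budget < 339986

Execution result:
name | budget
Finance | 177725
Sales | 278348
Support | 302960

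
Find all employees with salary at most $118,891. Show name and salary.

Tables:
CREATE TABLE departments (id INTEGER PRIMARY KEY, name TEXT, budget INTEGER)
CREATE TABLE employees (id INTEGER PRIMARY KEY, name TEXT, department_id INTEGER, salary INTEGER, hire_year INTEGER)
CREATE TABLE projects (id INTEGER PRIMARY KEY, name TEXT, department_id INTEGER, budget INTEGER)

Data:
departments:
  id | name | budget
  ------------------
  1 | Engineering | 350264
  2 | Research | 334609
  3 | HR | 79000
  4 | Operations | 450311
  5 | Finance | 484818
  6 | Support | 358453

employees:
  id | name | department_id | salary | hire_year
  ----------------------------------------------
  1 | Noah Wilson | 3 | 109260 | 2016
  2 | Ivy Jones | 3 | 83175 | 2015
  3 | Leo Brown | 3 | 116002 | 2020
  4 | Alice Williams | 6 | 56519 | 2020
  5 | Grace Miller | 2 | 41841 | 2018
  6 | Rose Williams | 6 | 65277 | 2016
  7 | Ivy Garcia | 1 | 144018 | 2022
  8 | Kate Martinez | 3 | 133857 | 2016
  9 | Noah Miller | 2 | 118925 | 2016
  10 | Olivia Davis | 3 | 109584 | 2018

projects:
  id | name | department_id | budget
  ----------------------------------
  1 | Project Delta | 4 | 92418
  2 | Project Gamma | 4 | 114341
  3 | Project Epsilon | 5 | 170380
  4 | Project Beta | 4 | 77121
SELECT name, salary FROM employees WHERE salary <= 118891

Execution result:
name | salary
Noah Wilson | 109260
Ivy Jones | 83175
Leo Brown | 116002
Alice Williams | 56519
Grace Miller | 41841
Rose Williams | 65277
Olivia Davis | 109584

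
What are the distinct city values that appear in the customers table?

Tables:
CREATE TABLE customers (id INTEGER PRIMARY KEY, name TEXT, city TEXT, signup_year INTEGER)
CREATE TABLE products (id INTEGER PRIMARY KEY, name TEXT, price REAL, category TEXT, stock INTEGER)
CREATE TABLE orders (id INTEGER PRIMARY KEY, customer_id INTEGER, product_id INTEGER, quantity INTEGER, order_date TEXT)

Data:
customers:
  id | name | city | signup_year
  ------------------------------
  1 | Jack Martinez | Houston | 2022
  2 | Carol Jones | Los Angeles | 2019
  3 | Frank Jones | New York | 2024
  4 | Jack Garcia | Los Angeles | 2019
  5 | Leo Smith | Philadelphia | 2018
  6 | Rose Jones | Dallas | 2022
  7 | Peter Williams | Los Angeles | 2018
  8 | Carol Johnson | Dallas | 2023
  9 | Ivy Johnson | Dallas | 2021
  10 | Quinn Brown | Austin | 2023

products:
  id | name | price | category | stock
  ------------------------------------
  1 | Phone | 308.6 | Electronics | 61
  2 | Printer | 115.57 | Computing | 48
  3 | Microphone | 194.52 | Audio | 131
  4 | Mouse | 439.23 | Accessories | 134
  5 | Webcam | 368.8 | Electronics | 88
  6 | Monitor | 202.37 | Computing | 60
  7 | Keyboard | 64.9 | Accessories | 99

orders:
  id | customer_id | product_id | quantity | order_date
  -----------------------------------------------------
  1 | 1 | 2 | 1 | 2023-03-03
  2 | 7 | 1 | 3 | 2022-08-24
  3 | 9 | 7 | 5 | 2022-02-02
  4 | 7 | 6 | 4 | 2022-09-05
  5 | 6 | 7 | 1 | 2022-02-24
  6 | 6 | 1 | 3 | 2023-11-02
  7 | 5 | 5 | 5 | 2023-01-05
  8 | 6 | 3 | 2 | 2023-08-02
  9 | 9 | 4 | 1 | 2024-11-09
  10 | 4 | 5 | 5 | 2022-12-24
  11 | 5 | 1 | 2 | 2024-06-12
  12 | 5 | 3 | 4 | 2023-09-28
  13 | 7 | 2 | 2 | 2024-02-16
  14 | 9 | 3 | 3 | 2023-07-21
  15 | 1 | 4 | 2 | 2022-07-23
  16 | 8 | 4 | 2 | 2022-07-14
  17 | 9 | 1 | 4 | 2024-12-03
SELECT DISTINCT city FROM customers

Execution result:
city
Houston
Los Angeles
New York
Philadelphia
Dallas
Austin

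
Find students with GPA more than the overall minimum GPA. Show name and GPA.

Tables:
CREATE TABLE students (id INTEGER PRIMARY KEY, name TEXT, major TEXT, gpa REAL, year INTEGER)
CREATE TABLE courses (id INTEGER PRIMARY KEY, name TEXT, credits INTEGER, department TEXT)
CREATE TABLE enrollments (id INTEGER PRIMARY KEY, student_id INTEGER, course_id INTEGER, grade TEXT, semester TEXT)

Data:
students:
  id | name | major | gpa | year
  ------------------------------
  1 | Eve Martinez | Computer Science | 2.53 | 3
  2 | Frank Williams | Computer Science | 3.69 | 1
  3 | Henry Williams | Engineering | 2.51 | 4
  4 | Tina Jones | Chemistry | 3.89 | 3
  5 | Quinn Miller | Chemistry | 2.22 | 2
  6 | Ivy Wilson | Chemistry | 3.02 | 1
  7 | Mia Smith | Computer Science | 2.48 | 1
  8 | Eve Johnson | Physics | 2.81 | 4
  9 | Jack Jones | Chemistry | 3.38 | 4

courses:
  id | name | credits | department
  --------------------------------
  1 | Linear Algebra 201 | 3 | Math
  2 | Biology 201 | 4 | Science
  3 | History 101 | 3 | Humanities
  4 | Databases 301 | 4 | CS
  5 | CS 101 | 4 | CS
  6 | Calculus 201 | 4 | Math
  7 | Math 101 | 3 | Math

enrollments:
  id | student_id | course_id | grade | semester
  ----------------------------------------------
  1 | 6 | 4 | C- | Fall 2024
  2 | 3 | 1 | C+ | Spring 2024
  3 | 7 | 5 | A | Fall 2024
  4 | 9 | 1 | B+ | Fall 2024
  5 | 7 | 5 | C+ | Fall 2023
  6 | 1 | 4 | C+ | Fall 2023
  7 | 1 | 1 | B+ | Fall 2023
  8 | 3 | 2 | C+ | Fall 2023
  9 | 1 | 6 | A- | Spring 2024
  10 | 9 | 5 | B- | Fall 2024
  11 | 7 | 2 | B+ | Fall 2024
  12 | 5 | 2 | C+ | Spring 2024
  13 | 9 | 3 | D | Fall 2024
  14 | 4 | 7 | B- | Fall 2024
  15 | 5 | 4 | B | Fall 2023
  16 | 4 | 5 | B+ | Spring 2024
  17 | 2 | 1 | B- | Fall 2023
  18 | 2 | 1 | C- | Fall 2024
SELECT name, gpa FROM students WHERE gpa > (SELECT MIN(gpa) FROM students)

Execution result:
name | gpa
Eve Martinez | 2.53
Frank Williams | 3.69
Henry Williams | 2.51
Tina Jones | 3.89
Ivy Wilson | 3.02
Mia Smith | 2.48
Eve Johnson | 2.81
Jack Jones | 3.38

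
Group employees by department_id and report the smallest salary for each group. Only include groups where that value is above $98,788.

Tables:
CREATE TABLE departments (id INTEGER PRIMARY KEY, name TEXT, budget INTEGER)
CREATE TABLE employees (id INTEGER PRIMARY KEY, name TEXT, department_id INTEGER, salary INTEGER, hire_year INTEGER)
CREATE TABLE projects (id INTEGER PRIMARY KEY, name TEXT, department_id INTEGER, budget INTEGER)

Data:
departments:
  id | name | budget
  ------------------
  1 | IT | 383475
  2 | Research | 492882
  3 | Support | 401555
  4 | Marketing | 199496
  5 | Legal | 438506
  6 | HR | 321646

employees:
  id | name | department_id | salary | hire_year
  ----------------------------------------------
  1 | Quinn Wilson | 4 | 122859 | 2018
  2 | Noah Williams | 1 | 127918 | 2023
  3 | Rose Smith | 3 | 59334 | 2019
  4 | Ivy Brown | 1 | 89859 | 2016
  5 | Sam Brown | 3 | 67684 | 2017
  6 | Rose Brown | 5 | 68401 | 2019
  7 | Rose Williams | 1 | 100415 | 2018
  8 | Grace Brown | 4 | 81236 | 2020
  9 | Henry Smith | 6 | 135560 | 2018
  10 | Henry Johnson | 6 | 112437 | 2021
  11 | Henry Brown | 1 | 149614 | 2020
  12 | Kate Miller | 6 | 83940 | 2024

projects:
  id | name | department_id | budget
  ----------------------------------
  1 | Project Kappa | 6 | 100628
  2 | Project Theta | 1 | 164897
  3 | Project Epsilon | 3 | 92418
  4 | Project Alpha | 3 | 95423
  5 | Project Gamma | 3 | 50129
SELECT department_id, MIN(salary) AS min_salary FROM employees GROUP BY department_id HAVING MIN(salary) > 98788

Execution result:
(no rows)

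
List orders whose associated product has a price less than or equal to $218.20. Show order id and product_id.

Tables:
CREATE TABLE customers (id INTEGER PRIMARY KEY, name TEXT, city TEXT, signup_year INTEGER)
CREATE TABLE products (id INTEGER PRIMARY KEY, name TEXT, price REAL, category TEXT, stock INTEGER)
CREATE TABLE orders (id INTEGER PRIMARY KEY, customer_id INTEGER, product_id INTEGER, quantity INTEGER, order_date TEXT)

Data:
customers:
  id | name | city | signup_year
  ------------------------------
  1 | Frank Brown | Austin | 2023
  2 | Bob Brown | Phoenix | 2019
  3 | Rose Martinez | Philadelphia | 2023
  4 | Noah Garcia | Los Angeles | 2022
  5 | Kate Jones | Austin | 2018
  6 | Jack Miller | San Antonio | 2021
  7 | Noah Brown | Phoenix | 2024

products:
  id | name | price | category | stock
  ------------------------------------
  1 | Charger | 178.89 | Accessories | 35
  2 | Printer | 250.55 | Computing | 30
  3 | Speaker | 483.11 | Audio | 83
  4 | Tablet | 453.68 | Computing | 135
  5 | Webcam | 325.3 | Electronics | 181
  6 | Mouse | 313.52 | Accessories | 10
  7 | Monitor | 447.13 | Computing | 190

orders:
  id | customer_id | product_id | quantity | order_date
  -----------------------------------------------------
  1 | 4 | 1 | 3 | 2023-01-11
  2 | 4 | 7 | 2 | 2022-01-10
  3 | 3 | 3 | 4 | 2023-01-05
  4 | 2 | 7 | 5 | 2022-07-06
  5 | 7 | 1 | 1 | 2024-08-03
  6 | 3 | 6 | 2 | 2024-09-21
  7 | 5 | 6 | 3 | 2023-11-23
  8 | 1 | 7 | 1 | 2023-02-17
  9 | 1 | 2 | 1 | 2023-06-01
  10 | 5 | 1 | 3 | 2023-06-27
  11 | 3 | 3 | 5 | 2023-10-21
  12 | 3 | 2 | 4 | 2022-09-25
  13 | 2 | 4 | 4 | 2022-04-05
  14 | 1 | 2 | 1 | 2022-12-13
SELECT id, product_id FROM orders WHERE product_id IN (SELECT id FROM products WHERE price <= 218.2)

Execution result:
id | product_id
1 | 1
5 | 1
10 | 1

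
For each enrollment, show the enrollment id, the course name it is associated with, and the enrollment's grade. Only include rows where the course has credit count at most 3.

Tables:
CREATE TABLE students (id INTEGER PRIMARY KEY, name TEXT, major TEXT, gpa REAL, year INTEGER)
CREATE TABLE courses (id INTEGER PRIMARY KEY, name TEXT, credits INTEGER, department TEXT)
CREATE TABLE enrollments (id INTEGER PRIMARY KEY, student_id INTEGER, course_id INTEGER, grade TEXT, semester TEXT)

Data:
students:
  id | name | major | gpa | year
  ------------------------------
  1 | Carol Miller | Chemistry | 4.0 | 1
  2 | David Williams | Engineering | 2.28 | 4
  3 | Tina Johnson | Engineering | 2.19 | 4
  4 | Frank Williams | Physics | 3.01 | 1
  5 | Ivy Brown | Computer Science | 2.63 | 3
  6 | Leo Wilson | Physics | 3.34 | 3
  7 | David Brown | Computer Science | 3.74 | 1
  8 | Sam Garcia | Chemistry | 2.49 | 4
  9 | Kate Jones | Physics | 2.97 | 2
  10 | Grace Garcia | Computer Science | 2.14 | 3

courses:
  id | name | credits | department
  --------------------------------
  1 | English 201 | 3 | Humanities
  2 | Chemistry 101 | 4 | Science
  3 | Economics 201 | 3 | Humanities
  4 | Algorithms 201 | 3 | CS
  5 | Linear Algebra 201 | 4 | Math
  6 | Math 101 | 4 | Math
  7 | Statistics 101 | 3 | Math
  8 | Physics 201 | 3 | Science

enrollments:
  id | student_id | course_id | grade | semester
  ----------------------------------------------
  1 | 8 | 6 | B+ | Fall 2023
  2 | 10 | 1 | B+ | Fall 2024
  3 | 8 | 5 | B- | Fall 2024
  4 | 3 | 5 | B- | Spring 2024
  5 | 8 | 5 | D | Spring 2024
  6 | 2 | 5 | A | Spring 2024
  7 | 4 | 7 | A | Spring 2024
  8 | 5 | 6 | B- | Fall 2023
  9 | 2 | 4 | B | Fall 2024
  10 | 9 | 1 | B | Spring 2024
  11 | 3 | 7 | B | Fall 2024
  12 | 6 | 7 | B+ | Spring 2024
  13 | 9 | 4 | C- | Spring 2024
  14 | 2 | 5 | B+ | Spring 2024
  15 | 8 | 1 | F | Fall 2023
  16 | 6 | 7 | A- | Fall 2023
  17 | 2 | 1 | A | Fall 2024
SELECT c.id, p.name AS course, c.grade FROM enrollments c JOIN courses p ON c.course_id = p.id WHERE p.credits <= 3

Execution result:
id | course | grade
2 | English 201 | B+
7 | Statistics 101 | A
9 | Algorithms 201 | B
10 | English 201 | B
11 | Statistics 101 | B
12 | Statistics 101 | B+
13 | Algorithms 201 | C-
15 | English 201 | F
16 | Statistics 101 | A-
17 | English 201 | A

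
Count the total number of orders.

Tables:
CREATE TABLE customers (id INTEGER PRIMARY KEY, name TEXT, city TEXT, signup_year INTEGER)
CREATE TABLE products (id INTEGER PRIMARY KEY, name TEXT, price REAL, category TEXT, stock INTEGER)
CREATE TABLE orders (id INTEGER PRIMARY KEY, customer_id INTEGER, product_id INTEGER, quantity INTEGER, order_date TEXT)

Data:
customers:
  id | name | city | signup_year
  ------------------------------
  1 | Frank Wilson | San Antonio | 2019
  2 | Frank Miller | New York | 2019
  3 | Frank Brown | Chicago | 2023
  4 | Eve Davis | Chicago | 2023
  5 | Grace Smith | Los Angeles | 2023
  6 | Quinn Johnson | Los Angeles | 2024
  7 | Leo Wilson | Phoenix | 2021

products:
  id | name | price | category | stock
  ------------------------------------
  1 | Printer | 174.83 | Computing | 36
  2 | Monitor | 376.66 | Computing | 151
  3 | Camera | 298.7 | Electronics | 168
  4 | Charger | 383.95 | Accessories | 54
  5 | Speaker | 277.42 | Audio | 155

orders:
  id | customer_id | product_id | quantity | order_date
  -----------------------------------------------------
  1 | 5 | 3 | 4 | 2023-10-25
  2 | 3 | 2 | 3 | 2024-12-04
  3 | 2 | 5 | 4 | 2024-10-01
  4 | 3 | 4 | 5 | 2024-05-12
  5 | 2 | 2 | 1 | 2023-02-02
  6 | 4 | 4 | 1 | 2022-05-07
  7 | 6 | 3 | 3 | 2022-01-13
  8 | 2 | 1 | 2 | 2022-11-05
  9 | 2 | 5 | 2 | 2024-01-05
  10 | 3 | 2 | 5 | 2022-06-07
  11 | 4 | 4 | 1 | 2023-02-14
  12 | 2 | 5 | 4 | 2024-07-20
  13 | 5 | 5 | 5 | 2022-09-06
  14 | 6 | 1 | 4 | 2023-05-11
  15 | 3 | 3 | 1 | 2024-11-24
SELECT COUNT(*) FROM orders

Execution result:
15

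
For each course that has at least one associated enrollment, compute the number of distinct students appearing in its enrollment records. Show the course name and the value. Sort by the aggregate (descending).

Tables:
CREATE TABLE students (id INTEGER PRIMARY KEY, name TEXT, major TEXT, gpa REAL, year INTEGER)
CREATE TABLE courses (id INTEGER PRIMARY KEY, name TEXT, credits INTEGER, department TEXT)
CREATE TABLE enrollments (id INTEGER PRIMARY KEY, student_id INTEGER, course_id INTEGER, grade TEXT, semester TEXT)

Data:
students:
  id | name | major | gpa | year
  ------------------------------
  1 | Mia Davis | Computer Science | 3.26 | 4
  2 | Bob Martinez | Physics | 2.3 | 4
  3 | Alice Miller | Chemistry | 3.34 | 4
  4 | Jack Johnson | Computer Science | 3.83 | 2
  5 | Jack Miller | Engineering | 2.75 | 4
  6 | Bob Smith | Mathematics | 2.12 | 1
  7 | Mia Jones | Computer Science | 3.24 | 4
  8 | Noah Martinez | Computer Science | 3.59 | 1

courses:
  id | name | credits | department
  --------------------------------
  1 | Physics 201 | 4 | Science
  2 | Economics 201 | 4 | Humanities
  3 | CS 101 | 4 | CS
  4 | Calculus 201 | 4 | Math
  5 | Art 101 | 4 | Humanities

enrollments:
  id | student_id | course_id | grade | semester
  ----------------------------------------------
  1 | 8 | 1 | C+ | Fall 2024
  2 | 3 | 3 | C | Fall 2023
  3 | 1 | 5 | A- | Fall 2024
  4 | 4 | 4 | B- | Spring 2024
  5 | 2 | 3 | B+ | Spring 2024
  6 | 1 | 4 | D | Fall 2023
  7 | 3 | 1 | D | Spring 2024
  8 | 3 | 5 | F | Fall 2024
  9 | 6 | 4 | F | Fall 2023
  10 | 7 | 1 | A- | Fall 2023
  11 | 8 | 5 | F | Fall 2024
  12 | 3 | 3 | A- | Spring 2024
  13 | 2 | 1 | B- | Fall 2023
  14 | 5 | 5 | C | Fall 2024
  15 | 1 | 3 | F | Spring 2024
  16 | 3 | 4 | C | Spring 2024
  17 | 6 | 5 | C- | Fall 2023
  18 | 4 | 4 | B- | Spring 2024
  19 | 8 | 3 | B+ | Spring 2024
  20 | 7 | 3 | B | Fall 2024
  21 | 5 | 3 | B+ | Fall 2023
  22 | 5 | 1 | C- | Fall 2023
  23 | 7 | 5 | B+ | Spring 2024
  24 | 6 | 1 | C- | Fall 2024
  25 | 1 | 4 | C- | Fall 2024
SELECT p.name, COUNT(DISTINCT c.student_id) AS distinct_student_count FROM enrollments c JOIN courses p ON c.course_id = p.id GROUP BY p.id, p.name ORDER BY distinct_student_count DESC

Execution result:
name | distinct_student_count
Physics 201 | 6
CS 101 | 6
Art 101 | 6
Calculus 201 | 4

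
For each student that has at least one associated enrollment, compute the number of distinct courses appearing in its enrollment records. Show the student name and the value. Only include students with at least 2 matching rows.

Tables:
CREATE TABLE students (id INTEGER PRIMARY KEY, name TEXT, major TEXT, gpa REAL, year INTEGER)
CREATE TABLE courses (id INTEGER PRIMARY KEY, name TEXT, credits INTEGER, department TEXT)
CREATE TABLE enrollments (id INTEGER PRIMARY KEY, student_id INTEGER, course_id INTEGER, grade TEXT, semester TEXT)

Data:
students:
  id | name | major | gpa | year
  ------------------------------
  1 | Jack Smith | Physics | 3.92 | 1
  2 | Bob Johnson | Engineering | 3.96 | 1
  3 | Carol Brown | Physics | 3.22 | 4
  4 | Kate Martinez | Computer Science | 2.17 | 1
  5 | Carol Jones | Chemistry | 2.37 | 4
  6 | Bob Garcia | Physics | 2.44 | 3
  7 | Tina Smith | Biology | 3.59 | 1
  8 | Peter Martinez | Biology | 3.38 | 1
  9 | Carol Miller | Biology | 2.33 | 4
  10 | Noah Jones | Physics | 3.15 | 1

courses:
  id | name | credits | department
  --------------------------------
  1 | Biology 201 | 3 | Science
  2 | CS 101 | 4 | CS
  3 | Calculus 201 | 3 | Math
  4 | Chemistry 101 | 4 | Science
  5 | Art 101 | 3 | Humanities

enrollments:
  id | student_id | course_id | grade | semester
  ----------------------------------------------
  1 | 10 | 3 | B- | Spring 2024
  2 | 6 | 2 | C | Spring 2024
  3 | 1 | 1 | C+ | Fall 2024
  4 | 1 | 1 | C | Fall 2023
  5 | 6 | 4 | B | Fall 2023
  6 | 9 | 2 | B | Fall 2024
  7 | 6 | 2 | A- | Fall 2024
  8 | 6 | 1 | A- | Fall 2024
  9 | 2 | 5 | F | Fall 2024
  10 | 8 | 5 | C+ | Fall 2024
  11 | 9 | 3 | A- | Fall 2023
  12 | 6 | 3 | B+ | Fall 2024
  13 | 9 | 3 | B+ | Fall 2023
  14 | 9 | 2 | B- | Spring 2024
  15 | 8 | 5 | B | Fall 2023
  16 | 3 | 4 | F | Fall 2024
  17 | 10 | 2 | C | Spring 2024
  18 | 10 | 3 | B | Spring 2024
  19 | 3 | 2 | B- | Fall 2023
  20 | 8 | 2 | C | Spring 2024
SELECT p.name, COUNT(DISTINCT c.course_id) AS distinct_course_count FROM enrollments c JOIN students p ON c.student_id = p.id GROUP BY p.id, p.name HAVING COUNT(*) >= 2

Execution result:
name | distinct_course_count
Jack Smith | 1
Carol Brown | 2
Bob Garcia | 4
Peter Martinez | 2
Carol Miller | 2
Noah Jones | 2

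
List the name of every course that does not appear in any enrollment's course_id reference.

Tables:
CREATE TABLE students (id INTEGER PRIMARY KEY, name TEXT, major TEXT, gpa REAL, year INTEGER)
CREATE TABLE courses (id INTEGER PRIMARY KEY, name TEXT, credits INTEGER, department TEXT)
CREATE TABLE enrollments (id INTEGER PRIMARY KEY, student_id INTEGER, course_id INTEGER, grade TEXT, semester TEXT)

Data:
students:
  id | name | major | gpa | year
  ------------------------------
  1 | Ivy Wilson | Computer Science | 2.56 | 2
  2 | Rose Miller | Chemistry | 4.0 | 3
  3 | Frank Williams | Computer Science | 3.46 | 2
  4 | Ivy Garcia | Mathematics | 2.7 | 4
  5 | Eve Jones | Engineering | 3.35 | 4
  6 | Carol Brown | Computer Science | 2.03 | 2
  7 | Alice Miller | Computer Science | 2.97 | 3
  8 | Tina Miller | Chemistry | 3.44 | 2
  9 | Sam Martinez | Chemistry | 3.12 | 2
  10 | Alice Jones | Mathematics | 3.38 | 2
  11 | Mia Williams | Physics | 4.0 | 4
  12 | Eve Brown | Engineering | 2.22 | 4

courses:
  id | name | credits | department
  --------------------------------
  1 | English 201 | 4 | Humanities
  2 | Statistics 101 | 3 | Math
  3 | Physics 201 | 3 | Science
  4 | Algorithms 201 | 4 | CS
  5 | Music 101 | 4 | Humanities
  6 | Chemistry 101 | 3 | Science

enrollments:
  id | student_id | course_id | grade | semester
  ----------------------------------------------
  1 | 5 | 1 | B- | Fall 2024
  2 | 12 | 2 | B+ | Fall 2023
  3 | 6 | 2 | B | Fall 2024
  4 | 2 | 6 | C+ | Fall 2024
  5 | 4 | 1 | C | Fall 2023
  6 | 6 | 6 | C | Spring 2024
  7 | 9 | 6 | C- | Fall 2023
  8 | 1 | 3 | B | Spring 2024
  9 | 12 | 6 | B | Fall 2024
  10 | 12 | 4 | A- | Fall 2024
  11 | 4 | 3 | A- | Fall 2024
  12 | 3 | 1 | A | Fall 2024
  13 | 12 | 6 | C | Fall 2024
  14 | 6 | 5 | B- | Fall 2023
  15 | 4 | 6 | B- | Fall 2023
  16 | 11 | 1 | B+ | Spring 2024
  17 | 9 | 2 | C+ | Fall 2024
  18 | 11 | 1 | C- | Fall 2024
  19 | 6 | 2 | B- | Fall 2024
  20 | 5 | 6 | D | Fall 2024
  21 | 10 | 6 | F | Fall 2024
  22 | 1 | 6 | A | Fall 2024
SELECT p.name FROM courses p LEFT JOIN enrollments c ON c.course_id = p.id WHERE c.id IS NULL

Execution result:
(no rows)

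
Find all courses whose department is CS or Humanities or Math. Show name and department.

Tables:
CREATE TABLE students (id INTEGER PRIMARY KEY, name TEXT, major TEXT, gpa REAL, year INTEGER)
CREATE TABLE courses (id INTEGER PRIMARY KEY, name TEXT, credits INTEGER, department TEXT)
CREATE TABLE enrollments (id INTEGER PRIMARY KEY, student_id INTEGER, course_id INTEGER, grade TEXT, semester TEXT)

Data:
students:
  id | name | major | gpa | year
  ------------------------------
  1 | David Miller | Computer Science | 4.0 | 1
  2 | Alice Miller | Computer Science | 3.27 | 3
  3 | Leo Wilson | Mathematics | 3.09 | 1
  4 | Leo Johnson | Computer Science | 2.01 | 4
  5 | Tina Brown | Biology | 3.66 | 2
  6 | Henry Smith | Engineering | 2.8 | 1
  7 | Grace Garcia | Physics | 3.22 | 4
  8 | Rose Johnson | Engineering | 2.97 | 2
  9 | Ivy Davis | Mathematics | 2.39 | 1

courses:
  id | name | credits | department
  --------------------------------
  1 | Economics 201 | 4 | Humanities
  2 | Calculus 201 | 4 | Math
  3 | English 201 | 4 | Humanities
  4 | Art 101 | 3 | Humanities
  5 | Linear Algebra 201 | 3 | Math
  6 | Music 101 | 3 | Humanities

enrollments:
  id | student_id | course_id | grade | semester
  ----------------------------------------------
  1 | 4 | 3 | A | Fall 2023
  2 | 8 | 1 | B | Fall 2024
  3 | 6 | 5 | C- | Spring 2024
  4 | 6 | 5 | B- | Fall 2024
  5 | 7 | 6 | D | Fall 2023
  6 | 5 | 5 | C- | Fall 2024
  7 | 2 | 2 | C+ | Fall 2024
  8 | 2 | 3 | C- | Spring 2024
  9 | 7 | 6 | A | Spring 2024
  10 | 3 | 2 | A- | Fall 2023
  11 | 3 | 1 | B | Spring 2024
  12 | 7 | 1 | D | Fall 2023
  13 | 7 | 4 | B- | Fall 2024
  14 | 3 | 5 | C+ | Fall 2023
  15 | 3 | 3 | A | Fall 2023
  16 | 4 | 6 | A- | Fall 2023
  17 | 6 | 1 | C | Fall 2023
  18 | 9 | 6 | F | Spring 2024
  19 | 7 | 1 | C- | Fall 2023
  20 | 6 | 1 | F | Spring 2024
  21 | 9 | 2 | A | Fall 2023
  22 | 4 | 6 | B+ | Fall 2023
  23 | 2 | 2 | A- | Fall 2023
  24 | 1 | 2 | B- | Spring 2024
SELECT name, department FROM courses WHERE department IN ('CS', 'Humanities', 'Math')

Execution result:
name | department
Economics 201 | Humanities
Calculus 201 | Math
English 201 | Humanities
Art 101 | Humanities
Linear Algebra 201 | Math
Music 101 | Humanities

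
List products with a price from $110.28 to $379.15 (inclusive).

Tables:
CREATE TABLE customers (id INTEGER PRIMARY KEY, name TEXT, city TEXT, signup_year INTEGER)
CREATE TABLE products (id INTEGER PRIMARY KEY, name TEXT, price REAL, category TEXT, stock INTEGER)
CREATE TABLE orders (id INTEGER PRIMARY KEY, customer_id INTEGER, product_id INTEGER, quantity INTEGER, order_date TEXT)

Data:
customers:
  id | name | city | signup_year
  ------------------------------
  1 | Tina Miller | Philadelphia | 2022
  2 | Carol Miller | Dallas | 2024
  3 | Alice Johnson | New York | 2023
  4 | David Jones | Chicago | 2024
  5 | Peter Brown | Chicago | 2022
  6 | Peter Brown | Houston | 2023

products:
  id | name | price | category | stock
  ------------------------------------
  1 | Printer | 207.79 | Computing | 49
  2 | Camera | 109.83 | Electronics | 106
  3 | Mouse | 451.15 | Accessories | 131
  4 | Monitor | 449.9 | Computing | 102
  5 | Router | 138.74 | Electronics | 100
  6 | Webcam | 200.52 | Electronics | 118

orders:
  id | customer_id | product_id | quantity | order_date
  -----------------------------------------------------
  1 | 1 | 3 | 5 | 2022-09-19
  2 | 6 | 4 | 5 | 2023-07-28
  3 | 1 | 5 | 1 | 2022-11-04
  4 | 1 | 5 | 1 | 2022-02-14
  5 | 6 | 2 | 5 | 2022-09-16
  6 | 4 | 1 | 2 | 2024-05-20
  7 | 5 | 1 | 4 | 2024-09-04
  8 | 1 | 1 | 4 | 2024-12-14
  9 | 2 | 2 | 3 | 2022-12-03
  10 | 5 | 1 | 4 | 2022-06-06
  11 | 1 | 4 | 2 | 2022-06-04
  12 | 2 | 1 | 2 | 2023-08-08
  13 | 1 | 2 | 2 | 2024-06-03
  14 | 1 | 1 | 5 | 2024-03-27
SELECT name, price FROM products WHERE price BETWEEN 110.28 AND 379.15

Execution result:
name | price
Printer | 207.79
Router | 138.74
Webcam | 200.52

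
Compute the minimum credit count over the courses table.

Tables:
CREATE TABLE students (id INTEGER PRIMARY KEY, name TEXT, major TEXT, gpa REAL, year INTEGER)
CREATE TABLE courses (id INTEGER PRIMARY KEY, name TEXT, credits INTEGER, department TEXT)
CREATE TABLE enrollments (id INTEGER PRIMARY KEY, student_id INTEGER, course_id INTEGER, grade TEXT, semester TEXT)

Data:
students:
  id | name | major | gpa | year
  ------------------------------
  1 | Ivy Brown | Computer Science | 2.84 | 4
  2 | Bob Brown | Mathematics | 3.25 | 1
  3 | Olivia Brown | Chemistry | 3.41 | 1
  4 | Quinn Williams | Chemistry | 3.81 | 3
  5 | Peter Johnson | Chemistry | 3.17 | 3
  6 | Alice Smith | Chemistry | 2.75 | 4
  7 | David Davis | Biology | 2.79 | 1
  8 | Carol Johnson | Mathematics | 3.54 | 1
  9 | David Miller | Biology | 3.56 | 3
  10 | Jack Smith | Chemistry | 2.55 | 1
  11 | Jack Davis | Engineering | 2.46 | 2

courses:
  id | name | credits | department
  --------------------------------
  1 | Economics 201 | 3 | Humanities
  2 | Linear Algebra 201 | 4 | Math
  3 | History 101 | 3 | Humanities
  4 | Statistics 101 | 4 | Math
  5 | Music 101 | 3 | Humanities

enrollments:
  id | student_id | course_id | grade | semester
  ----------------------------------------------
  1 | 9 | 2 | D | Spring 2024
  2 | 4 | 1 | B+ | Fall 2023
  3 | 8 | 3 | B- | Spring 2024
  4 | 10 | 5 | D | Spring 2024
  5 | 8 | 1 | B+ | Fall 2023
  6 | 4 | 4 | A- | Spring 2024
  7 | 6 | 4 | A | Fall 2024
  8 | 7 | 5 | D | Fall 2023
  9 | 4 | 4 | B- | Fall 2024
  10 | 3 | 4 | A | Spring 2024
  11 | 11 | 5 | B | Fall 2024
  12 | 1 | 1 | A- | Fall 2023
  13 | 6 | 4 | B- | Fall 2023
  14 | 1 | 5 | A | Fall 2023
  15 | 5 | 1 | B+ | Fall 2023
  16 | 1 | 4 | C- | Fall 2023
SELECT MIN(credits) FROM courses

Execution result:
3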